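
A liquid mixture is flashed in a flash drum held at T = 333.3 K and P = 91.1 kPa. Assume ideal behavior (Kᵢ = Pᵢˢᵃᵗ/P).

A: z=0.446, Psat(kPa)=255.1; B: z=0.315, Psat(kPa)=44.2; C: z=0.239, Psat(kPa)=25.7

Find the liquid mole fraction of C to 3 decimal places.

Raoult's law: Kᵢ = Pᵢˢᵃᵗ/P = Pᵢˢᵃᵗ/91.1.
  K_A = 255.1/91.1 = 2.80022, K_B = 44.2/91.1 = 0.48518, K_C = 25.7/91.1 = 0.28211
Rachford–Rice: g(β) = Σ zᵢ(Kᵢ−1)/(1+β(Kᵢ−1)) = 0.
g(0) = ΣzᵢKᵢ − 1 = 0.469 and g(1) = 1 − Σzᵢ/Kᵢ = -0.656, so a root lies in (0, 1).
Iterate (Newton) starting at β = 0.58:
  β = 0.580: g = -0.1324, g' = -0.877 → β = 0.429
  β = 0.429: g = -0.0031, g' = -0.855 → β = 0.425
Converged at β = 0.425.
Compositions from xᵢ = zᵢ/(1+β(Kᵢ−1)), yᵢ = Kᵢxᵢ:
  A: x = 0.253, y = 0.707
  B: x = 0.403, y = 0.196
  C: x = 0.344, y = 0.097

x_C = 0.344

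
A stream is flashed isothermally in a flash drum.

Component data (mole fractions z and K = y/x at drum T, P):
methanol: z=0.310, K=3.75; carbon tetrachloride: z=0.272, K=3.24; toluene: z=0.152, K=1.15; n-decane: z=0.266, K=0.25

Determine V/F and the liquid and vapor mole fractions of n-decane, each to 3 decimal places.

V/F = 0.805, x_n-decane = 0.671, y_n-decane = 0.168

Material balance + equilibrium reduce to Σ zᵢ(Kᵢ−1)/(1+V/F(Kᵢ−1)) = 0.
Check two-phase: ΣzᵢKᵢ = 2.285 > 1 and Σzᵢ/Kᵢ = 1.363 > 1, so g(0) = 1.285 > 0 and g(1) = -0.363 < 0.
Newton–Raphson from V/F = 0.5:
  V/F = 0.500: g = 0.3484, g' = -1.105 → V/F = 0.815
  V/F = 0.815: g = -0.0145, g' = -1.387 → V/F = 0.805
Converged at V/F = 0.805.
Compositions from xᵢ = zᵢ/(1+V/F(Kᵢ−1)), yᵢ = Kᵢxᵢ:
  methanol: x = 0.096, y = 0.362
  carbon tetrachloride: x = 0.097, y = 0.314
  toluene: x = 0.136, y = 0.156
  n-decane: x = 0.671, y = 0.168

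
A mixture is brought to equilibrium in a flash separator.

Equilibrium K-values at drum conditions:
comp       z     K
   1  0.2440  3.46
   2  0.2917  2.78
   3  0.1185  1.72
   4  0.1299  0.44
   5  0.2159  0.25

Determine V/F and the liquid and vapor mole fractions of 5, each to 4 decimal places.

V/F = 0.7440, x_5 = 0.4884, y_5 = 0.1221

Rachford–Rice: g(V/F) = Σ zᵢ(Kᵢ−1)/(1+V/F(Kᵢ−1)) = 0.
Check two-phase: ΣzᵢKᵢ = 1.9701 > 1 and Σzᵢ/Kᵢ = 1.4032 > 1, so g(0) = 0.9701 > 0 and g(1) = -0.4032 < 0.
Iterate (Newton) starting at V/F = 0.68:
  V/F = 0.6800: g = 0.06881, g' = -1.0356 → V/F = 0.7464
  V/F = 0.7464: g = -0.00277, g' = -1.1271 → V/F = 0.7440
Converged at V/F = 0.7440.
Compositions from xᵢ = zᵢ/(1+V/F(Kᵢ−1)), yᵢ = Kᵢxᵢ:
  1: x = 0.0862, y = 0.2983
  2: x = 0.1255, y = 0.3489
  3: x = 0.0772, y = 0.1327
  4: x = 0.2227, y = 0.0980
  5: x = 0.4884, y = 0.1221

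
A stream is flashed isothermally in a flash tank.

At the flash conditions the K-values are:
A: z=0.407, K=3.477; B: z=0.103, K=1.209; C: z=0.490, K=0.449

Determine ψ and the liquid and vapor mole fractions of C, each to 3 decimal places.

ψ = 0.629, x_C = 0.750, y_C = 0.337

Material balance + equilibrium reduce to Σ zᵢ(Kᵢ−1)/(1+ψ(Kᵢ−1)) = 0.
Check two-phase: ΣzᵢKᵢ = 1.760 > 1 and Σzᵢ/Kᵢ = 1.294 > 1, so g(0) = 0.760 > 0 and g(1) = -0.294 < 0.
Newton iteration, ψ⁰ = 0.61:
  ψ = 0.610: g = 0.0139, g' = -0.737 → ψ = 0.629
Converged at ψ = 0.629.
Compositions from xᵢ = zᵢ/(1+ψ(Kᵢ−1)), yᵢ = Kᵢxᵢ:
  A: x = 0.159, y = 0.553
  B: x = 0.091, y = 0.110
  C: x = 0.750, y = 0.337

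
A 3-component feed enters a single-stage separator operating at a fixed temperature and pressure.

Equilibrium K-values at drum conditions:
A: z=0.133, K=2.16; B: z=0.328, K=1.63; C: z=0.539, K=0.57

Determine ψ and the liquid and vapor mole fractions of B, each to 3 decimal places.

ψ = 0.370, x_B = 0.266, y_B = 0.434

Newton iteration, ψ⁰ = 0.5:
  ψ = 0.500: g = -0.0405, g' = -0.309 → ψ = 0.369
  ψ = 0.369: g = 0.0002, g' = -0.314 → ψ = 0.370
Converged at ψ = 0.370.
Compositions from xᵢ = zᵢ/(1+ψ(Kᵢ−1)), yᵢ = Kᵢxᵢ:
  A: x = 0.093, y = 0.201
  B: x = 0.266, y = 0.434
  C: x = 0.641, y = 0.365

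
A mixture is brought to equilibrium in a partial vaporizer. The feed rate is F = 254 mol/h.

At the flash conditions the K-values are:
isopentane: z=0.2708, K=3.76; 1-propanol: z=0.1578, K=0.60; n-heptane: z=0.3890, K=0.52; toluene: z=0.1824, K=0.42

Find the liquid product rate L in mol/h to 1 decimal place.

L = 180.4 mol/h

Material balance + equilibrium reduce to Σ zᵢ(Kᵢ−1)/(1+ψ(Kᵢ−1)) = 0.
g(0) = ΣzᵢKᵢ − 1 = 0.3918 and g(1) = 1 − Σzᵢ/Kᵢ = -0.5174, so a root lies in (0, 1).
Iterate (Newton) starting at ψ = 0.58:
  ψ = 0.5800: g = -0.21299, g' = -0.6592 → ψ = 0.2569
  ψ = 0.2569: g = 0.02967, g' = -0.9389 → ψ = 0.2885
  ψ = 0.2885: g = 0.00095, g' = -0.8808 → ψ = 0.2896
Converged at ψ = 0.2896.
Then V = ψ·F = 0.2896·254 = 73.6 mol/h and L = F − V = 180.4 mol/h.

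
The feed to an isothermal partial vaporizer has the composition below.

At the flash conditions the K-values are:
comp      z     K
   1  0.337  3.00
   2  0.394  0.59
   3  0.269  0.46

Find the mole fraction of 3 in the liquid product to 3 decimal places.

Material balance + equilibrium reduce to Σ zᵢ(Kᵢ−1)/(1+ψ(Kᵢ−1)) = 0.
Feasibility: ΣzᵢKᵢ = 1.367, Σzᵢ/Kᵢ = 1.365 — both > 1, two phases present.
Newton–Raphson from ψ = 0.32:
  ψ = 0.320: g = 0.0494, g' = -0.704 → ψ = 0.390
  ψ = 0.390: g = 0.0022, g' = -0.645 → ψ = 0.394
Converged at ψ = 0.394.
Compositions from xᵢ = zᵢ/(1+ψ(Kᵢ−1)), yᵢ = Kᵢxᵢ:
  1: x = 0.189, y = 0.566
  2: x = 0.470, y = 0.277
  3: x = 0.342, y = 0.157

x_3 = 0.342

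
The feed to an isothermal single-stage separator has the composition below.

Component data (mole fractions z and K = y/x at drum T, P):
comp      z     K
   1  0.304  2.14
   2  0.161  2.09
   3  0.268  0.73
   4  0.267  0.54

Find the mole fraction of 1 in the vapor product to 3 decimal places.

Newton–Raphson from β = 0.45:
  β = 0.450: g = 0.1095, g' = -0.374 → β = 0.743
  β = 0.743: g = 0.0075, g' = -0.335 → β = 0.765
Converged at β = 0.765.
Compositions from xᵢ = zᵢ/(1+β(Kᵢ−1)), yᵢ = Kᵢxᵢ:
  1: x = 0.162, y = 0.347
  2: x = 0.088, y = 0.183
  3: x = 0.338, y = 0.247
  4: x = 0.412, y = 0.223

y_1 = 0.347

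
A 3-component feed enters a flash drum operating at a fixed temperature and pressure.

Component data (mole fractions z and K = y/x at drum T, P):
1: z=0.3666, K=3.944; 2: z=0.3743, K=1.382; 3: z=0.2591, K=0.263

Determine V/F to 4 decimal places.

Material balance + equilibrium reduce to Σ zᵢ(Kᵢ−1)/(1+V/F(Kᵢ−1)) = 0.
g(0) = ΣzᵢKᵢ − 1 = 1.0313 and g(1) = 1 − Σzᵢ/Kᵢ = -0.3490, so a root lies in (0, 1).
Newton–Raphson from V/F = 0.5:
  V/F = 0.5000: g = 0.25426, g' = -0.9114 → V/F = 0.7790
  V/F = 0.7790: g = -0.01047, g' = -1.1013 → V/F = 0.7695
  V/F = 0.7695: g = -0.00009, g' = -1.0816 → V/F = 0.7694
Converged at V/F = 0.7694.

V/F = 0.7694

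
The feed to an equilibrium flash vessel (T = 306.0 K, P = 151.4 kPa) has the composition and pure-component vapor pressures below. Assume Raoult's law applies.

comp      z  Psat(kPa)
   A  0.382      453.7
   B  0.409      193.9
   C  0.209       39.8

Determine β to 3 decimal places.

β = 0.813

Raoult's law: Kᵢ = Pᵢˢᵃᵗ/P = Pᵢˢᵃᵗ/151.4.
  K_A = 453.7/151.4 = 2.99670, K_B = 193.9/151.4 = 1.28071, K_C = 39.8/151.4 = 0.26288
Rachford–Rice: g(β) = Σ zᵢ(Kᵢ−1)/(1+β(Kᵢ−1)) = 0.
Check two-phase: ΣzᵢKᵢ = 1.723 > 1 and Σzᵢ/Kᵢ = 1.242 > 1, so g(0) = 0.723 > 0 and g(1) = -0.242 < 0.
Newton iteration, β⁰ = 0.5:
  β = 0.500: g = 0.2384, g' = -0.691 → β = 0.845
  β = 0.845: g = -0.0319, g' = -1.030 → β = 0.814
  β = 0.814: g = -0.0012, g' = -0.952 → β = 0.813
Converged at β = 0.813.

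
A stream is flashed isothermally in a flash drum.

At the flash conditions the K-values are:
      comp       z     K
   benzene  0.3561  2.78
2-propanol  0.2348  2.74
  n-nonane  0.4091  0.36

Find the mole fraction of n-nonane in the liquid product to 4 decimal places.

x_n-nonane = 0.7338

Newton iteration, ψ⁰ = 0.34:
  ψ = 0.3400: g = 0.31693, g' = -0.9922 → ψ = 0.6594
  ψ = 0.6594: g = 0.02886, g' = -0.8946 → ψ = 0.6917
  ψ = 0.6917: g = -0.00027, g' = -0.9125 → ψ = 0.6914
Converged at ψ = 0.6914.
Compositions from xᵢ = zᵢ/(1+ψ(Kᵢ−1)), yᵢ = Kᵢxᵢ:
  benzene: x = 0.1596, y = 0.4438
  2-propanol: x = 0.1066, y = 0.2920
  n-nonane: x = 0.7338, y = 0.2642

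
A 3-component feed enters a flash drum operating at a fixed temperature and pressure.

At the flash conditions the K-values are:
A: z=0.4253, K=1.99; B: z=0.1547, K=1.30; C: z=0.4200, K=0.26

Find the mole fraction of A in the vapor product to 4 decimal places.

y_A = 0.6790

Rachford–Rice: g(V/F) = Σ zᵢ(Kᵢ−1)/(1+V/F(Kᵢ−1)) = 0.
Feasibility: ΣzᵢKᵢ = 1.1567, Σzᵢ/Kᵢ = 1.9481 — both > 1, two phases present.
Iterate (Newton) starting at V/F = 0.4:
  V/F = 0.4000: g = -0.09843, g' = -0.6890 → V/F = 0.2571
  V/F = 0.2571: g = -0.00515, g' = -0.6276 → V/F = 0.2489
Converged at V/F = 0.2489.
Compositions from xᵢ = zᵢ/(1+V/F(Kᵢ−1)), yᵢ = Kᵢxᵢ:
  A: x = 0.3412, y = 0.6790
  B: x = 0.1439, y = 0.1871
  C: x = 0.5148, y = 0.1339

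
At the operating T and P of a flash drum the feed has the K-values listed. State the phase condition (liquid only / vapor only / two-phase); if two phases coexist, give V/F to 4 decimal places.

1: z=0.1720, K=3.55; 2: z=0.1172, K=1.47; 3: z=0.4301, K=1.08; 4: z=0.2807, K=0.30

ΣzᵢKᵢ = 1.3316; Σzᵢ/Kᵢ = 1.4621.
Both exceed 1, so a two-phase solution exists.
Material balance + equilibrium reduce to Σ zᵢ(Kᵢ−1)/(1+ψ(Kᵢ−1)) = 0.
Newton iteration, ψ⁰ = 0.5:
  ψ = 0.5000: g = -0.03181, g' = -0.5612 → ψ = 0.4433
  ψ = 0.4433: g = -0.00021, g' = -0.5559 → ψ = 0.4429
Converged at ψ = 0.4429.

two-phase, V/F = 0.4429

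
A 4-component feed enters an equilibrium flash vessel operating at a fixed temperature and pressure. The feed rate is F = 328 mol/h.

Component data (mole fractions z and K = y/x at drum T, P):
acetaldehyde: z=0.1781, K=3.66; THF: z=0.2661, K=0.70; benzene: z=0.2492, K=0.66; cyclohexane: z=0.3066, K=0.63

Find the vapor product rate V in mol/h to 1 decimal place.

Material balance + equilibrium reduce to Σ zᵢ(Kᵢ−1)/(1+V/F(Kᵢ−1)) = 0.
g(0) = ΣzᵢKᵢ − 1 = 0.1957 and g(1) = 1 − Σzᵢ/Kᵢ = -0.2930, so a root lies in (0, 1).
Iterate (Newton) starting at V/F = 0.5:
  V/F = 0.5000: g = -0.13187, g' = -0.3703 → V/F = 0.1439
  V/F = 0.1439: g = 0.05029, g' = -0.7640 → V/F = 0.2097
  V/F = 0.2097: g = 0.00471, g' = -0.6293 → V/F = 0.2172
  V/F = 0.2172: g = 0.00005, g' = -0.6169 → V/F = 0.2173
Converged at V/F = 0.2173.
Then V = V/F·F = 0.2173·328 = 71.3 mol/h and L = F − V = 256.7 mol/h.

V = 71.3 mol/h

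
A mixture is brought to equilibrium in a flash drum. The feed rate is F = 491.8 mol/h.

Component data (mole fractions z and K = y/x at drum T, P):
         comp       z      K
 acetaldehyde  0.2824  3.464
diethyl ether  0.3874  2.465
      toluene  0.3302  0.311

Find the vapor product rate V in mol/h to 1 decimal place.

V = 388.5 mol/h

Material balance + equilibrium reduce to Σ zᵢ(Kᵢ−1)/(1+ψ(Kᵢ−1)) = 0.
Feasibility: ΣzᵢKᵢ = 2.0359, Σzᵢ/Kᵢ = 1.3004 — both > 1, two phases present.
Newton iteration, ψ⁰ = 0.67:
  ψ = 0.6700: g = 0.12632, g' = -0.9966 → ψ = 0.7968
  ψ = 0.7968: g = -0.00771, g' = -1.1428 → ψ = 0.7900
Converged at ψ = 0.7900.
Then V = ψ·F = 0.7900·491.8 = 388.5 mol/h and L = F − V = 103.3 mol/h.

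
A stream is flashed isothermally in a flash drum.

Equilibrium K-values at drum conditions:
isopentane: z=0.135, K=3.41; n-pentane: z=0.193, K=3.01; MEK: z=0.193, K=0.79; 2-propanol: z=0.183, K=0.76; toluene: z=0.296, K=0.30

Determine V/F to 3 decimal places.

V/F = 0.400

Newton–Raphson from V/F = 0.5:
  V/F = 0.500: g = -0.0729, g' = -0.723 → V/F = 0.399
  V/F = 0.399: g = 0.0008, g' = -0.746 → V/F = 0.400
Converged at V/F = 0.400.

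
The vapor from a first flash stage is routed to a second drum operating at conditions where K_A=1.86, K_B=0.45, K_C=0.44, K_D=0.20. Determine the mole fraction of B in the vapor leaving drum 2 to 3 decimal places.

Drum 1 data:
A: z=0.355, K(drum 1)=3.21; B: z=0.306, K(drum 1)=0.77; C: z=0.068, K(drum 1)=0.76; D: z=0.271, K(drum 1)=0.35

Drum 1:
Let ψ₁ = V/F and solve Σ zᵢ(Kᵢ−1)/(1+ψ₁(Kᵢ−1)) = 0.
Check two-phase: ΣzᵢKᵢ = 1.522 > 1 and Σzᵢ/Kᵢ = 1.372 > 1, so g(0) = 0.522 > 0 and g(1) = -0.372 < 0.
Iterate (Newton) starting at ψ₁ = 0.5:
  ψ₁ = 0.500: g = 0.0137, g' = -0.668 → ψ₁ = 0.520
  ψ₁ = 0.520: g = 0.0001, g' = -0.663 → ψ₁ = 0.521
Converged at ψ₁ = 0.521.
Drum-1 compositions:
  A: x = 0.165, y = 0.530
  B: x = 0.348, y = 0.268
  C: x = 0.078, y = 0.059
  D: x = 0.410, y = 0.143
Drum-2 feed = drum-1 vapor: z₂ = (0.5299, 0.2677, 0.0591, 0.1434).
Drum 2:
Newton iteration, ψ₂⁰ = 0.45:
  ψ₂ = 0.450: g = -0.0905, g' = -0.604 → ψ₂ = 0.300
  ψ₂ = 0.300: g = -0.0048, g' = -0.549 → ψ₂ = 0.291
Converged at ψ₂ = 0.291.
  A: x = 0.424, y = 0.788
  B: x = 0.319, y = 0.143
  C: x = 0.071, y = 0.031
  D: x = 0.187, y = 0.037

y_B (drum 2) = 0.143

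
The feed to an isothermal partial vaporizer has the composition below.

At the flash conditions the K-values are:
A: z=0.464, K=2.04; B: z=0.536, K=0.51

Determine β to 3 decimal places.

Newton–Raphson from β = 0.5:
  β = 0.500: g = -0.0304, g' = -0.443 → β = 0.431
  β = 0.431: g = 0.0001, g' = -0.446 → β = 0.432
Converged at β = 0.432.

β = 0.432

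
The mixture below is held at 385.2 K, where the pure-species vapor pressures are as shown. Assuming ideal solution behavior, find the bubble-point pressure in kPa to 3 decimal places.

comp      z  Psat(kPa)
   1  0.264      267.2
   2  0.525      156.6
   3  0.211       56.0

Pbub = 164.572 kPa

At the bubble point ψ → 0, so ΣzᵢKᵢ = 1 with Kᵢ = Pᵢˢᵃᵗ/P ⇒ P = ΣzᵢPᵢˢᵃᵗ.
P = 0.264·267.2 + 0.525·156.6 + 0.211·56.0 = 164.572 kPa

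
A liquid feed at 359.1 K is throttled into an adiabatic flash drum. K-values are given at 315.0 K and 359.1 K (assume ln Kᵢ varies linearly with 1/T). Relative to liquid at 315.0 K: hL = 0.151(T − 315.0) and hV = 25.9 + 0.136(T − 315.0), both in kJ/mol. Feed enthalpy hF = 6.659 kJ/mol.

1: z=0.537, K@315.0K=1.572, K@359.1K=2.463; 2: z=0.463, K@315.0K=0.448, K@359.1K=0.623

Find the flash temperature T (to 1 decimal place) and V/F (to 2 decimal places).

T = 317.6 K, V/F = 0.24

Adiabatic flash: solve Rachford–Rice at each trial T, then check hF = ψ·hV(T) + (1−ψ)·hL(T).
  T = 315.0 K: K = (1.572, 0.448), RR gives ψ = 0.163, H_out = 4.232 kJ/mol
  T = 359.1 K: K = (2.463, 0.623), RR gives ψ = 1.000, H_out = 31.898 kJ/mol
  T = 337.1 K: K = (1.998, 0.534), RR gives ψ = 0.689, H_out = 20.952 kJ/mol
  T = 326.1 K: K = (1.780, 0.491), RR gives ψ = 0.461, H_out = 13.550 kJ/mol
  T = 320.6 K: K = (1.676, 0.470), RR gives ψ = 0.327, H_out = 9.288 kJ/mol
  T = 317.8 K: K = (1.623, 0.459), RR gives ψ = 0.249, H_out = 6.874 kJ/mol
  T = 316.4 K: K = (1.598, 0.453), RR gives ψ = 0.208, H_out = 5.585 kJ/mol
Linear interpolation between T = 316.4 (H_out = 5.585) and T = 317.8 (H_out = 6.874) on hF = 6.659 gives T ≈ 317.6 K, at which ψ = 0.24.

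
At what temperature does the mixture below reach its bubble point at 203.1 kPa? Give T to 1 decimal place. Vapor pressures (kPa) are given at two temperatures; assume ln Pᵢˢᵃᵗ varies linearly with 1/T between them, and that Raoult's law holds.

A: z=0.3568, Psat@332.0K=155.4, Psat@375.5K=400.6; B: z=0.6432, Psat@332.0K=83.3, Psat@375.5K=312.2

T = 354.4 K

Bubble-point temperature: ΣzᵢPᵢˢᵃᵗ(T) = P. Interpolate ln Pᵢˢᵃᵗ = aᵢ + bᵢ/T.
  T = 332.0 K: ΣzᵢPᵢˢᵃᵗ = 109.03 kPa
  T = 375.5 K: ΣzᵢPᵢˢᵃᵗ = 343.74 kPa
  T = 353.8 K: ΣzᵢPᵢˢᵃᵗ = 199.94 kPa
  T = 364.6 K: ΣzᵢPᵢˢᵃᵗ = 263.70 kPa
  T = 359.2 K: ΣzᵢPᵢˢᵃᵗ = 230.04 kPa
  T = 356.5 K: ΣzᵢPᵢˢᵃᵗ = 214.56 kPa
Interpolating between 353.8 K and 356.5 K gives T ≈ 354.4 K.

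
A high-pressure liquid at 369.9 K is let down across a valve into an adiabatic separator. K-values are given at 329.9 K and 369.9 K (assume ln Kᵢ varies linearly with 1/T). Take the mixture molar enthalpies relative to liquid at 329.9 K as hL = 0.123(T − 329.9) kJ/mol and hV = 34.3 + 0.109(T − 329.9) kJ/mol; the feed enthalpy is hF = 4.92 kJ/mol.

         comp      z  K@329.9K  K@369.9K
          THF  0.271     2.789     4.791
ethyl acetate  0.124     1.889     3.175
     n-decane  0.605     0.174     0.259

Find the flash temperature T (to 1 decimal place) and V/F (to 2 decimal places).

T = 335.1 K, V/F = 0.13

Adiabatic flash: solve Rachford–Rice at each trial T, then check hF = ψ·hV(T) + (1−ψ)·hL(T).
  T = 329.9 K: K = (2.789, 1.889, 0.174), RR gives ψ = 0.073, H_out = 2.519 kJ/mol
  T = 369.9 K: K = (4.791, 3.175, 0.259), RR gives ψ = 0.343, H_out = 16.493 kJ/mol
  T = 349.9 K: K = (3.712, 2.486, 0.215), RR gives ψ = 0.237, H_out = 10.521 kJ/mol
  T = 339.9 K: K = (3.231, 2.176, 0.194), RR gives ψ = 0.166, H_out = 6.905 kJ/mol
  T = 334.9 K: K = (3.005, 2.029, 0.184), RR gives ψ = 0.123, H_out = 4.834 kJ/mol
  T = 337.4 K: K = (3.117, 2.102, 0.189), RR gives ψ = 0.145, H_out = 5.896 kJ/mol
  T = 336.1 K: K = (3.059, 2.064, 0.186), RR gives ψ = 0.134, H_out = 5.351 kJ/mol
Linear interpolation between T = 334.9 (H_out = 4.834) and T = 336.1 (H_out = 5.351) on hF = 4.92 gives T ≈ 335.1 K, at which ψ = 0.13.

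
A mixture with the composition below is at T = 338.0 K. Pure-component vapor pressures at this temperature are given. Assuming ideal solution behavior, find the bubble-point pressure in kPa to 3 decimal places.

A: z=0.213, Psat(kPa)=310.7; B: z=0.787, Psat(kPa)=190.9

At the bubble point ψ → 0, so ΣzᵢKᵢ = 1 with Kᵢ = Pᵢˢᵃᵗ/P ⇒ P = ΣzᵢPᵢˢᵃᵗ.
P = 0.213·310.7 + 0.787·190.9 = 216.417 kPa

Pbub = 216.417 kPa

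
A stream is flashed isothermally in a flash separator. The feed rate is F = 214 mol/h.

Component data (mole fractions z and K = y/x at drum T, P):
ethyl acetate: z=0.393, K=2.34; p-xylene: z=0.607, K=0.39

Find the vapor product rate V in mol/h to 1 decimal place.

Binary case is linear: z₁(K₁−1)(1+ψ(K₂−1)) + z₂(K₂−1)(1+ψ(K₁−1)) = 0
⇒ ψ = [z₁(K₁−1)+z₂(K₂−1)] / [−(K₁−1)(K₂−1)] = 0.1563/0.8174 = 0.191
Then V = ψ·F = 0.1913·214 = 40.9 mol/h and L = F − V = 173.1 mol/h.

V = 40.9 mol/h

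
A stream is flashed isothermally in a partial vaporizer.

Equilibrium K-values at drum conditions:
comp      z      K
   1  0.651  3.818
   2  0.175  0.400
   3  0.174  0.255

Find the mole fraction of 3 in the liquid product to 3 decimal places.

Material balance + equilibrium reduce to Σ zᵢ(Kᵢ−1)/(1+ψ(Kᵢ−1)) = 0.
Feasibility: ΣzᵢKᵢ = 2.600, Σzᵢ/Kᵢ = 1.290 — both > 1, two phases present.
Newton–Raphson from ψ = 0.5:
  ψ = 0.500: g = 0.4049, g' = -1.265 → ψ = 0.820
  ψ = 0.820: g = 0.0140, g' = -1.354 → ψ = 0.831
  ψ = 0.831: g = -0.0001, g' = -1.378 → ψ = 0.830
Converged at ψ = 0.830.
Compositions from xᵢ = zᵢ/(1+ψ(Kᵢ−1)), yᵢ = Kᵢxᵢ:
  1: x = 0.195, y = 0.744
  2: x = 0.349, y = 0.140
  3: x = 0.456, y = 0.116

x_3 = 0.456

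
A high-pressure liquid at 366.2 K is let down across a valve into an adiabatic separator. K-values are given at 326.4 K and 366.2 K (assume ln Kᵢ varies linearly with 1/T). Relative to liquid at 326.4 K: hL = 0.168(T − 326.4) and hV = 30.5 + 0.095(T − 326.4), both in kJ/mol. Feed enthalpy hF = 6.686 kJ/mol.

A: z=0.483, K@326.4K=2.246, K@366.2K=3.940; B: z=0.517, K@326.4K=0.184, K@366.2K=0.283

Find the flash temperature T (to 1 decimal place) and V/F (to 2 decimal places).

Adiabatic flash: solve Rachford–Rice at each trial T, then check hF = ψ·hV(T) + (1−ψ)·hL(T).
  T = 326.4 K: K = (2.246, 0.184), RR gives ψ = 0.177, H_out = 5.398 kJ/mol
  T = 366.2 K: K = (3.940, 0.283), RR gives ψ = 0.498, H_out = 20.423 kJ/mol
  T = 346.3 K: K = (3.023, 0.231), RR gives ψ = 0.373, H_out = 14.166 kJ/mol
  T = 336.4 K: K = (2.619, 0.207), RR gives ψ = 0.290, H_out = 10.307 kJ/mol
  T = 331.4 K: K = (2.428, 0.195), RR gives ψ = 0.238, H_out = 8.020 kJ/mol
  T = 328.9 K: K = (2.336, 0.190), RR gives ψ = 0.209, H_out = 6.758 kJ/mol
  T = 327.6 K: K = (2.289, 0.187), RR gives ψ = 0.193, H_out = 6.064 kJ/mol
Linear interpolation between T = 327.6 (H_out = 6.064) and T = 328.9 (H_out = 6.758) on hF = 6.686 gives T ≈ 328.8 K, at which ψ = 0.21.

T = 328.8 K, V/F = 0.21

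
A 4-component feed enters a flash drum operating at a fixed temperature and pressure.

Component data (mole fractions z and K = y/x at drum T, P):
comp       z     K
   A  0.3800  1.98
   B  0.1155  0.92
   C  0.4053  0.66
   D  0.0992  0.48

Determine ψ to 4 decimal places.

Let ψ = V/F and solve Σ zᵢ(Kᵢ−1)/(1+ψ(Kᵢ−1)) = 0.
Check two-phase: ΣzᵢKᵢ = 1.1738 > 1 and Σzᵢ/Kᵢ = 1.1382 > 1, so g(0) = 0.1738 > 0 and g(1) = -0.1382 < 0.
Iterate (Newton) starting at ψ = 0.52:
  ψ = 0.5200: g = -0.00105, g' = -0.2805 → ψ = 0.5162
Converged at ψ = 0.5162.

ψ = 0.5162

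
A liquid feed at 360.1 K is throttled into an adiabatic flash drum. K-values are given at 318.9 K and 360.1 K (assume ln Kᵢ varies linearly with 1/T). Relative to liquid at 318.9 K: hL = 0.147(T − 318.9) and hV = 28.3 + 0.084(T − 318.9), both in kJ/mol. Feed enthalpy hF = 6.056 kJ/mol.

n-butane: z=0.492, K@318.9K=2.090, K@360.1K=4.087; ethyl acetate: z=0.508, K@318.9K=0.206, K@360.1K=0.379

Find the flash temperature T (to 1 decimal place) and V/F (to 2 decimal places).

T = 321.6 K, V/F = 0.20

Adiabatic flash: solve Rachford–Rice at each trial T, then check hF = ψ·hV(T) + (1−ψ)·hL(T).
  T = 318.9 K: K = (2.090, 0.206), RR gives ψ = 0.154, H_out = 4.347 kJ/mol
  T = 360.1 K: K = (4.087, 0.379), RR gives ψ = 0.628, H_out = 22.191 kJ/mol
  T = 339.5 K: K = (2.983, 0.285), RR gives ψ = 0.432, H_out = 14.681 kJ/mol
  T = 329.2 K: K = (2.511, 0.243), RR gives ψ = 0.314, H_out = 10.196 kJ/mol
  T = 324.0 K: K = (2.292, 0.224), RR gives ψ = 0.241, H_out = 7.489 kJ/mol
  T = 321.4 K: K = (2.187, 0.215), RR gives ψ = 0.199, H_out = 5.960 kJ/mol
  T = 322.7 K: K = (2.239, 0.219), RR gives ψ = 0.220, H_out = 6.742 kJ/mol
Linear interpolation between T = 321.4 (H_out = 5.960) and T = 322.7 (H_out = 6.742) on hF = 6.056 gives T ≈ 321.6 K, at which ψ = 0.20.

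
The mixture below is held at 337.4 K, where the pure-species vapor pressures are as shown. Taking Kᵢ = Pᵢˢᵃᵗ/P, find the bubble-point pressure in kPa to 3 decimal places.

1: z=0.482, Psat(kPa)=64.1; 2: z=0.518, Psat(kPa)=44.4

At the bubble point ψ → 0, so ΣzᵢKᵢ = 1 with Kᵢ = Pᵢˢᵃᵗ/P ⇒ P = ΣzᵢPᵢˢᵃᵗ.
P = 0.482·64.1 + 0.518·44.4 = 53.895 kPa

Pbub = 53.895 kPa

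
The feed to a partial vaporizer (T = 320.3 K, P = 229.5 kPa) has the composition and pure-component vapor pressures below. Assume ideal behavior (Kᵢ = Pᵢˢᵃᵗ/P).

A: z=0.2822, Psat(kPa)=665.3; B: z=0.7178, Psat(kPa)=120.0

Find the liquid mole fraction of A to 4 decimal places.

x_A = 0.2008

Raoult's law: Kᵢ = Pᵢˢᵃᵗ/P = Pᵢˢᵃᵗ/229.5.
  K_A = 665.3/229.5 = 2.898911, K_B = 120.0/229.5 = 0.522876
Let β = V/F and solve Σ zᵢ(Kᵢ−1)/(1+β(Kᵢ−1)) = 0.
g(0) = ΣzᵢKᵢ − 1 = 0.1934 and g(1) = 1 − Σzᵢ/Kᵢ = -0.4701, so a root lies in (0, 1).
Iterate (Newton) starting at β = 0.5:
  β = 0.5000: g = -0.17490, g' = -0.5496 → β = 0.1818
  β = 0.1818: g = 0.02337, g' = -0.7583 → β = 0.2126
  β = 0.2126: g = 0.00062, g' = -0.7188 → β = 0.2135
Converged at β = 0.2135.
Compositions from xᵢ = zᵢ/(1+β(Kᵢ−1)), yᵢ = Kᵢxᵢ:
  A: x = 0.2008, y = 0.5821
  B: x = 0.7992, y = 0.4179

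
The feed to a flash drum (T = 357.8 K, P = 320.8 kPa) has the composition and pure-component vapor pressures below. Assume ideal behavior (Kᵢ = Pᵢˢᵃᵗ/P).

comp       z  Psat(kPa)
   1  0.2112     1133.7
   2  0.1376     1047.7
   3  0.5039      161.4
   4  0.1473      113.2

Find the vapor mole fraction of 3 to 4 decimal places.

y_3 = 0.3137

Raoult's law: Kᵢ = Pᵢˢᵃᵗ/P = Pᵢˢᵃᵗ/320.8.
  K_1 = 1133.7/320.8 = 3.533978, K_2 = 1047.7/320.8 = 3.265898, K_3 = 161.4/320.8 = 0.503117, K_4 = 113.2/320.8 = 0.352868
Material balance + equilibrium reduce to Σ zᵢ(Kᵢ−1)/(1+ψ(Kᵢ−1)) = 0.
g(0) = ΣzᵢKᵢ − 1 = 0.5013 and g(1) = 1 − Σzᵢ/Kᵢ = -0.5209, so a root lies in (0, 1).
Newton iteration, ψ⁰ = 0.55:
  ψ = 0.5500: g = -0.13015, g' = -0.7610 → ψ = 0.3790
  ψ = 0.3790: g = 0.00600, g' = -0.8545 → ψ = 0.3860
Converged at ψ = 0.3860.
Compositions from xᵢ = zᵢ/(1+ψ(Kᵢ−1)), yᵢ = Kᵢxᵢ:
  1: x = 0.1068, y = 0.3773
  2: x = 0.0734, y = 0.2397
  3: x = 0.6235, y = 0.3137
  4: x = 0.1963, y = 0.0693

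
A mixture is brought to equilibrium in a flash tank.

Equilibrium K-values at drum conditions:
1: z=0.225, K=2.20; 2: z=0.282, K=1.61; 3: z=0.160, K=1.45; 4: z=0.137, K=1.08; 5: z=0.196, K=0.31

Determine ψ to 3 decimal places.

Let ψ = V/F and solve Σ zᵢ(Kᵢ−1)/(1+ψ(Kᵢ−1)) = 0.
Feasibility: ΣzᵢKᵢ = 1.390, Σzᵢ/Kᵢ = 1.147 — both > 1, two phases present.
Iterate (Newton) starting at ψ = 0.5:
  ψ = 0.500: g = 0.1634, g' = -0.428 → ψ = 0.882
  ψ = 0.882: g = -0.0405, g' = -0.747 → ψ = 0.827
  ψ = 0.827: g = -0.0027, g' = -0.653 → ψ = 0.823
Converged at ψ = 0.823.

ψ = 0.823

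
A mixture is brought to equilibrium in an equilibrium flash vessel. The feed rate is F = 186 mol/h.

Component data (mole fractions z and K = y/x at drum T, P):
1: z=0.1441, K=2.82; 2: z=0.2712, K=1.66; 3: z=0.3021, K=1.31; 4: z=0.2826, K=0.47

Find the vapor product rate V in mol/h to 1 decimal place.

V = 166.8 mol/h

Rachford–Rice: g(ψ) = Σ zᵢ(Kᵢ−1)/(1+ψ(Kᵢ−1)) = 0.
Feasibility: ΣzᵢKᵢ = 1.3851, Σzᵢ/Kᵢ = 1.0464 — both > 1, two phases present.
Iterate (Newton) starting at ψ = 0.5:
  ψ = 0.5000: g = 0.14919, g' = -0.3663 → ψ = 0.9073
  ψ = 0.9073: g = -0.00454, g' = -0.4263 → ψ = 0.8966
Converged at ψ = 0.8966.
Then V = ψ·F = 0.8966·186 = 166.8 mol/h and L = F − V = 19.2 mol/h.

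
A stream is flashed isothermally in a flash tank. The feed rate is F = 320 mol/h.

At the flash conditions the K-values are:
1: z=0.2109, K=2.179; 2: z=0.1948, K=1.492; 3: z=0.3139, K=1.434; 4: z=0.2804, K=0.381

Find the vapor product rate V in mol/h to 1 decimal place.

V = 227.8 mol/h

Newton iteration, V/F⁰ = 0.55:
  V/F = 0.5500: g = 0.07309, g' = -0.4226 → V/F = 0.7229
  V/F = 0.7229: g = -0.00553, g' = -0.4973 → V/F = 0.7118
Converged at V/F = 0.7118.
Then V = V/F·F = 0.7118·320 = 227.8 mol/h and L = F − V = 92.2 mol/h.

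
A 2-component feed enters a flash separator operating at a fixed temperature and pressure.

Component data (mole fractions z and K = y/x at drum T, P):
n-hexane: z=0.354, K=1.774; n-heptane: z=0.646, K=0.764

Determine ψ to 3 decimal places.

ψ = 0.665

Material balance + equilibrium reduce to Σ zᵢ(Kᵢ−1)/(1+ψ(Kᵢ−1)) = 0.
g(0) = ΣzᵢKᵢ − 1 = 0.122 and g(1) = 1 − Σzᵢ/Kᵢ = -0.045, so a root lies in (0, 1).
Binary case is linear: z₁(K₁−1)(1+ψ(K₂−1)) + z₂(K₂−1)(1+ψ(K₁−1)) = 0
⇒ ψ = [z₁(K₁−1)+z₂(K₂−1)] / [−(K₁−1)(K₂−1)] = 0.1215/0.1827 = 0.665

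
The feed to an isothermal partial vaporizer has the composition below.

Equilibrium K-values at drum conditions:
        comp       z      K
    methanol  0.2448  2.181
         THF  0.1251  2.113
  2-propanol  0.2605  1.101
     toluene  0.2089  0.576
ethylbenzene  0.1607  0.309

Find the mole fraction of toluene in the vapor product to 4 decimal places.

y_toluene = 0.1554

Newton–Raphson from ψ = 0.46:
  ψ = 0.4600: g = 0.03175, g' = -0.4364 → ψ = 0.5327
  ψ = 0.5327: g = -0.00032, g' = -0.4470 → ψ = 0.5320
Converged at ψ = 0.5320.
Compositions from xᵢ = zᵢ/(1+ψ(Kᵢ−1)), yᵢ = Kᵢxᵢ:
  methanol: x = 0.1503, y = 0.3279
  THF: x = 0.0786, y = 0.1660
  2-propanol: x = 0.2472, y = 0.2722
  toluene: x = 0.2697, y = 0.1554
  ethylbenzene: x = 0.2541, y = 0.0785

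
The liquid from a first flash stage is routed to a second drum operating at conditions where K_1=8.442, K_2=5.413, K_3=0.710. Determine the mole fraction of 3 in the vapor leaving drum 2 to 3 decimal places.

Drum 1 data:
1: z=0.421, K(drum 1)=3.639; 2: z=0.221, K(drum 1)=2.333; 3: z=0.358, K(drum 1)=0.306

y_3 (drum 2) = 0.676

Drum 1:
Let ψ₁ = V/F and solve Σ zᵢ(Kᵢ−1)/(1+ψ₁(Kᵢ−1)) = 0.
g(0) = ΣzᵢKᵢ − 1 = 1.157 and g(1) = 1 − Σzᵢ/Kᵢ = -0.380, so a root lies in (0, 1).
Iterate (Newton) starting at ψ₁ = 0.5:
  ψ₁ = 0.500: g = 0.2753, g' = -1.091 → ψ₁ = 0.752
Converged at ψ₁ = 0.752.
Drum-1 compositions:
  1: x = 0.141, y = 0.513
  2: x = 0.110, y = 0.258
  3: x = 0.749, y = 0.229
Drum-2 feed = drum-1 liquid: z₂ = (0.1411, 0.1104, 0.7485).
Drum 2:
Let ψ₂ = V/F and solve Σ zᵢ(Kᵢ−1)/(1+ψ₂(Kᵢ−1)) = 0.
Feasibility: ΣzᵢKᵢ = 2.320, Σzᵢ/Kᵢ = 1.091 — both > 1, two phases present.
Newton–Raphson from ψ₂ = 0.5:
  ψ₂ = 0.500: g = 0.1204, g' = -0.646 → ψ₂ = 0.687
  ψ₂ = 0.687: g = 0.0217, g' = -0.440 → ψ₂ = 0.736
  ψ₂ = 0.736: g = 0.0008, g' = -0.407 → ψ₂ = 0.738
Converged at ψ₂ = 0.738.
  1: x = 0.022, y = 0.183
  2: x = 0.026, y = 0.140
  3: x = 0.952, y = 0.676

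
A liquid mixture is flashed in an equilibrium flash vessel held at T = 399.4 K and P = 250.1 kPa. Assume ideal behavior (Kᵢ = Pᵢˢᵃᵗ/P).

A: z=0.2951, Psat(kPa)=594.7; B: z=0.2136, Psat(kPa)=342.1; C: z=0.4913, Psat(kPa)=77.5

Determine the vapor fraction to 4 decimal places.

ψ = 0.1980

Raoult's law: Kᵢ = Pᵢˢᵃᵗ/P = Pᵢˢᵃᵗ/250.1.
  K_A = 594.7/250.1 = 2.377849, K_B = 342.1/250.1 = 1.367853, K_C = 77.5/250.1 = 0.309876
Let ψ = V/F and solve Σ zᵢ(Kᵢ−1)/(1+ψ(Kᵢ−1)) = 0.
Check two-phase: ΣzᵢKᵢ = 1.1461 > 1 and Σzᵢ/Kᵢ = 1.8657 > 1, so g(0) = 0.1461 > 0 and g(1) = -0.8657 < 0.
Newton–Raphson from ψ = 0.38:
  ψ = 0.3800: g = -0.12377, g' = -0.6935 → ψ = 0.2015
  ψ = 0.2015: g = -0.00244, g' = -0.6839 → ψ = 0.1980
Converged at ψ = 0.1980.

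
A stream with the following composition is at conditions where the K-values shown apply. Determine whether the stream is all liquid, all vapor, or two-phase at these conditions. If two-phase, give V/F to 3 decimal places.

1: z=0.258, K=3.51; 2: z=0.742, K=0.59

ΣzᵢKᵢ = 1.343; Σzᵢ/Kᵢ = 1.331.
Both exceed 1, so a two-phase solution exists.
Binary case is linear: z₁(K₁−1)(1+ψ(K₂−1)) + z₂(K₂−1)(1+ψ(K₁−1)) = 0
⇒ ψ = [z₁(K₁−1)+z₂(K₂−1)] / [−(K₁−1)(K₂−1)] = 0.3434/1.0291 = 0.334

two-phase, V/F = 0.334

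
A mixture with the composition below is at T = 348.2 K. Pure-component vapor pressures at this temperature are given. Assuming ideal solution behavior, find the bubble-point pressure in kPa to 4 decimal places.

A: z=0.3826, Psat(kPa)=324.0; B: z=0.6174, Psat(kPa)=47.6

Pbub = 153.3506 kPa

At the bubble point ψ → 0, so ΣzᵢKᵢ = 1 with Kᵢ = Pᵢˢᵃᵗ/P ⇒ P = ΣzᵢPᵢˢᵃᵗ.
P = 0.3826·324.0 + 0.6174·47.6 = 153.3506 kPa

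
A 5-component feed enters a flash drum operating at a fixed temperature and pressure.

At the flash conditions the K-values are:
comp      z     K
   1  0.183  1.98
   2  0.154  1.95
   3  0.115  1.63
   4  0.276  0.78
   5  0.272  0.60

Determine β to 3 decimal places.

β = 0.792

Iterate (Newton) starting at β = 0.5:
  β = 0.500: g = 0.0704, g' = -0.254 → β = 0.777
  β = 0.777: g = 0.0035, g' = -0.234 → β = 0.792
Converged at β = 0.792.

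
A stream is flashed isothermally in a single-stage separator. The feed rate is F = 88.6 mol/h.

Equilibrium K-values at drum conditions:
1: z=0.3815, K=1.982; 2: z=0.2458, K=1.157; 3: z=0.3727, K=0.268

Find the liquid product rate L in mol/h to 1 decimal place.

Let ψ = V/F and solve Σ zᵢ(Kᵢ−1)/(1+ψ(Kᵢ−1)) = 0.
g(0) = ΣzᵢKᵢ − 1 = 0.1404 and g(1) = 1 − Σzᵢ/Kᵢ = -0.7956, so a root lies in (0, 1).
Newton iteration, ψ⁰ = 0.47:
  ψ = 0.4700: g = -0.12364, g' = -0.6416 → ψ = 0.2773
  ψ = 0.2773: g = -0.01086, g' = -0.5472 → ψ = 0.2574
Converged at ψ = 0.2574.
Then V = ψ·F = 0.2574·88.6 = 22.8 mol/h and L = F − V = 65.8 mol/h.

L = 65.8 mol/h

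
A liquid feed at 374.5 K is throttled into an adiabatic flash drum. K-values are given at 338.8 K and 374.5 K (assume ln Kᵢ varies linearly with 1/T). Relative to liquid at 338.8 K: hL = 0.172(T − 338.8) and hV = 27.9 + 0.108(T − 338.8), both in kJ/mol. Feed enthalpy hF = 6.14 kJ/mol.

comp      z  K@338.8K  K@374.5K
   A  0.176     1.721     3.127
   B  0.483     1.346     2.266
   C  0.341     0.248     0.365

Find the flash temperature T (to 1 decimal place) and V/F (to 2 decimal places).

T = 341.3 K, V/F = 0.21

Adiabatic flash: solve Rachford–Rice at each trial T, then check hF = ψ·hV(T) + (1−ψ)·hL(T).
  T = 338.8 K: K = (1.721, 1.346, 0.248), RR gives ψ = 0.107, H_out = 2.992 kJ/mol
  T = 374.5 K: K = (3.127, 2.266, 0.365), RR gives ψ = 0.803, H_out = 26.699 kJ/mol
  T = 356.6 K: K = (2.353, 1.768, 0.304), RR gives ψ = 0.568, H_out = 18.265 kJ/mol
  T = 347.7 K: K = (2.020, 1.548, 0.275), RR gives ψ = 0.394, H_out = 12.288 kJ/mol
  T = 343.2 K: K = (1.865, 1.444, 0.261), RR gives ψ = 0.270, H_out = 8.219 kJ/mol
  T = 341.0 K: K = (1.792, 1.394, 0.255), RR gives ψ = 0.195, H_out = 5.803 kJ/mol
Linear interpolation between T = 341.0 (H_out = 5.803) and T = 343.2 (H_out = 8.219) on hF = 6.14 gives T ≈ 341.3 K, at which ψ = 0.21.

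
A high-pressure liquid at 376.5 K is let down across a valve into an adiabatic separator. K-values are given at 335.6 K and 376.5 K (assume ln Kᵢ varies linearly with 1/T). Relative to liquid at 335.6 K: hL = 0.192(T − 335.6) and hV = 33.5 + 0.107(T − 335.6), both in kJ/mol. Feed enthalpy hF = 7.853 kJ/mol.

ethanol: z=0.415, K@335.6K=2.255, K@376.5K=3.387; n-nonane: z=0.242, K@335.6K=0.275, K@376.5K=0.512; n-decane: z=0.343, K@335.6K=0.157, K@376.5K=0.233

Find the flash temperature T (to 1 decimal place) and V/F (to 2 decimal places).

T = 347.4 K, V/F = 0.17

Adiabatic flash: solve Rachford–Rice at each trial T, then check hF = ψ·hV(T) + (1−ψ)·hL(T).
  T = 335.6 K: K = (2.255, 0.275, 0.157), RR gives ψ = 0.056, H_out = 1.885 kJ/mol
  T = 376.5 K: K = (3.387, 0.512, 0.233), RR gives ψ = 0.383, H_out = 19.345 kJ/mol
  T = 356.1 K: K = (2.797, 0.382, 0.194), RR gives ψ = 0.242, H_out = 11.632 kJ/mol
  T = 345.9 K: K = (2.521, 0.326, 0.175), RR gives ψ = 0.159, H_out = 7.162 kJ/mol
  T = 351.0 K: K = (2.658, 0.353, 0.184), RR gives ψ = 0.202, H_out = 9.469 kJ/mol
  T = 348.4 K: K = (2.588, 0.339, 0.179), RR gives ψ = 0.181, H_out = 8.313 kJ/mol
  T = 347.1 K: K = (2.553, 0.332, 0.177), RR gives ψ = 0.169, H_out = 7.720 kJ/mol
Linear interpolation between T = 347.1 (H_out = 7.720) and T = 348.4 (H_out = 8.313) on hF = 7.853 gives T ≈ 347.4 K, at which ψ = 0.17.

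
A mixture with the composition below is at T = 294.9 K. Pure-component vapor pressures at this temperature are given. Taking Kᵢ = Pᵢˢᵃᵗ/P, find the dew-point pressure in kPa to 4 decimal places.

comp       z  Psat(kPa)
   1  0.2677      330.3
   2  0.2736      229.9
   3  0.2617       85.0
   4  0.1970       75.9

At the dew point ψ → 1, so Σzᵢ/Kᵢ = 1 with Kᵢ = Pᵢˢᵃᵗ/P ⇒ 1/P = Σzᵢ/Pᵢˢᵃᵗ.
1/P = 0.2677/330.3 + 0.2736/229.9 + 0.2617/85.0 + 0.1970/75.9 = 0.0076749 ⇒ P = 130.2948 kPa

Pdew = 130.2948 kPa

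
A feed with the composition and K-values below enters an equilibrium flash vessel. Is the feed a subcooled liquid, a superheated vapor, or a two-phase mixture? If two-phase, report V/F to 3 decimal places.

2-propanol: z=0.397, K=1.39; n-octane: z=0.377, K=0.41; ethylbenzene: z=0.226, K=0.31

subcooled liquid

ΣzᵢKᵢ = 0.776; Σzᵢ/Kᵢ = 1.934.
Since ΣzᵢKᵢ < 1 the mixture is below its bubble point — single liquid phase.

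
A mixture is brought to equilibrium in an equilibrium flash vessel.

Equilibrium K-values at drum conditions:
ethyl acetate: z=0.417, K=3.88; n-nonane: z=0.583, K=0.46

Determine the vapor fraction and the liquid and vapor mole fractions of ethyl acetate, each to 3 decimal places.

ψ = 0.570, x_ethyl acetate = 0.158, y_ethyl acetate = 0.613

Binary case is linear: z₁(K₁−1)(1+ψ(K₂−1)) + z₂(K₂−1)(1+ψ(K₁−1)) = 0
⇒ ψ = [z₁(K₁−1)+z₂(K₂−1)] / [−(K₁−1)(K₂−1)] = 0.8861/1.5552 = 0.570
Compositions from xᵢ = zᵢ/(1+ψ(Kᵢ−1)), yᵢ = Kᵢxᵢ:
  ethyl acetate: x = 0.158, y = 0.613
  n-nonane: x = 0.842, y = 0.387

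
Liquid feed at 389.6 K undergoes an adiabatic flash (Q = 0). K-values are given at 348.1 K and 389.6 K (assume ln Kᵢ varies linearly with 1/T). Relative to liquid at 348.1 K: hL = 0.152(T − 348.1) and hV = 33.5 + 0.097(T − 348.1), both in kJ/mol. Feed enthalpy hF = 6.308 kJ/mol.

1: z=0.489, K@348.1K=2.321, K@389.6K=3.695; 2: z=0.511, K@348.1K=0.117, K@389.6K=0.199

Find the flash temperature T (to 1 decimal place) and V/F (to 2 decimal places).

T = 349.7 K, V/F = 0.18

Adiabatic flash: solve Rachford–Rice at each trial T, then check hF = ψ·hV(T) + (1−ψ)·hL(T).
  T = 348.1 K: K = (2.321, 0.117), RR gives ψ = 0.167, H_out = 5.593 kJ/mol
  T = 389.6 K: K = (3.695, 0.199), RR gives ψ = 0.421, H_out = 19.447 kJ/mol
  T = 368.9 K: K = (2.969, 0.155), RR gives ψ = 0.319, H_out = 13.487 kJ/mol
  T = 358.5 K: K = (2.634, 0.135), RR gives ψ = 0.253, H_out = 9.905 kJ/mol
  T = 353.3 K: K = (2.475, 0.126), RR gives ψ = 0.213, H_out = 7.865 kJ/mol
  T = 350.7 K: K = (2.397, 0.121), RR gives ψ = 0.191, H_out = 6.762 kJ/mol
  T = 349.4 K: K = (2.359, 0.119), RR gives ψ = 0.179, H_out = 6.187 kJ/mol
Linear interpolation between T = 349.4 (H_out = 6.187) and T = 350.7 (H_out = 6.762) on hF = 6.308 gives T ≈ 349.7 K, at which ψ = 0.18.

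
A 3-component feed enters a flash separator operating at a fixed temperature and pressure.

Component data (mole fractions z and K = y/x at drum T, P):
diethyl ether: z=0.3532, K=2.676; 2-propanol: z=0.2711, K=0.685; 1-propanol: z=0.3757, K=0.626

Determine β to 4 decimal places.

β = 0.6234

Rachford–Rice: g(β) = Σ zᵢ(Kᵢ−1)/(1+β(Kᵢ−1)) = 0.
Check two-phase: ΣzᵢKᵢ = 1.3661 > 1 and Σzᵢ/Kᵢ = 1.1279 > 1, so g(0) = 0.3661 > 0 and g(1) = -0.1279 < 0.
Newton–Raphson from β = 0.5:
  β = 0.5000: g = 0.04788, g' = -0.4111 → β = 0.6165
  β = 0.6165: g = 0.00256, g' = -0.3702 → β = 0.6234
Converged at β = 0.6234.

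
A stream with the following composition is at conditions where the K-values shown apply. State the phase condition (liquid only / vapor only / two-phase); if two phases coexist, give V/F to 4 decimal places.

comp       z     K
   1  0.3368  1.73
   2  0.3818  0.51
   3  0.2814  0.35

ΣzᵢKᵢ = 0.8759; Σzᵢ/Kᵢ = 1.7473.
Since ΣzᵢKᵢ < 1 the mixture is below its bubble point — single liquid phase.

liquid only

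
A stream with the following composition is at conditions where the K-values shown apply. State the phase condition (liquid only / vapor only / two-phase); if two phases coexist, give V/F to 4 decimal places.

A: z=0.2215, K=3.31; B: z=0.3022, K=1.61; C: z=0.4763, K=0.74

vapor only

ΣzᵢKᵢ = 1.5722; Σzᵢ/Kᵢ = 0.8983.
Since Σzᵢ/Kᵢ < 1 the mixture is above its dew point — single vapor phase.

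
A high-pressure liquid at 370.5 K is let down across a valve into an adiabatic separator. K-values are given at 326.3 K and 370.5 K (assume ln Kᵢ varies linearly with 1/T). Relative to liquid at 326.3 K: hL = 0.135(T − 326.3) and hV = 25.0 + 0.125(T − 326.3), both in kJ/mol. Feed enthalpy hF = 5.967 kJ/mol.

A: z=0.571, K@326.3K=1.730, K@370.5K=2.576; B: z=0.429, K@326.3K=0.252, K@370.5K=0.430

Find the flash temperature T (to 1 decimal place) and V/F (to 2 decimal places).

T = 329.1 K, V/F = 0.22

Adiabatic flash: solve Rachford–Rice at each trial T, then check hF = ψ·hV(T) + (1−ψ)·hL(T).
  T = 326.3 K: K = (1.730, 0.252), RR gives ψ = 0.176, H_out = 4.392 kJ/mol
  T = 370.5 K: K = (2.576, 0.430), RR gives ψ = 0.730, H_out = 23.883 kJ/mol
  T = 348.4 K: K = (2.138, 0.335), RR gives ψ = 0.481, H_out = 14.911 kJ/mol
  T = 337.4 K: K = (1.931, 0.292), RR gives ψ = 0.346, H_out = 10.100 kJ/mol
  T = 331.9 K: K = (1.830, 0.272), RR gives ψ = 0.267, H_out = 7.425 kJ/mol
  T = 329.1 K: K = (1.780, 0.262), RR gives ψ = 0.223, H_out = 5.956 kJ/mol
  T = 330.5 K: K = (1.805, 0.267), RR gives ψ = 0.246, H_out = 6.701 kJ/mol
Linear interpolation between T = 329.1 (H_out = 5.956) and T = 330.5 (H_out = 6.701) on hF = 5.967 gives T ≈ 329.1 K, at which ψ = 0.22.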